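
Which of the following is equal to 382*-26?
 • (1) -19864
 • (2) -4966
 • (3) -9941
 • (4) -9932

382 * -26 = -9932
4) -9932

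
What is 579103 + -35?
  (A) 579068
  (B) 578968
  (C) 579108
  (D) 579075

579103 + -35 = 579068
A) 579068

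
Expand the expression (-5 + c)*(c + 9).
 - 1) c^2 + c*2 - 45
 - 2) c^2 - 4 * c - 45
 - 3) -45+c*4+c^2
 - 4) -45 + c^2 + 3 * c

Expanding (-5 + c)*(c + 9):
= -45+c*4+c^2
3) -45+c*4+c^2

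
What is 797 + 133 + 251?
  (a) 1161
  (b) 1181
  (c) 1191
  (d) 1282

First: 797 + 133 = 930
Then: 930 + 251 = 1181
b) 1181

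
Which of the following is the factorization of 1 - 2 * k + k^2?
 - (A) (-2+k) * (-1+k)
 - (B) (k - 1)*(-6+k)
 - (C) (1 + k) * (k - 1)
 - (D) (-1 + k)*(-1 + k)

We need to factor 1 - 2 * k + k^2.
The factored form is (-1 + k)*(-1 + k).
D) (-1 + k)*(-1 + k)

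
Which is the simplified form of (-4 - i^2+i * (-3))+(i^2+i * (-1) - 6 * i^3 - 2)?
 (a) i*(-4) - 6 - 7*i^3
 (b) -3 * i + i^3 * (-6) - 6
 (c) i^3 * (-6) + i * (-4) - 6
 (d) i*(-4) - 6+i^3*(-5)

Adding the polynomials and combining like terms:
(-4 - i^2 + i*(-3)) + (i^2 + i*(-1) - 6*i^3 - 2)
= i^3 * (-6) + i * (-4) - 6
c) i^3 * (-6) + i * (-4) - 6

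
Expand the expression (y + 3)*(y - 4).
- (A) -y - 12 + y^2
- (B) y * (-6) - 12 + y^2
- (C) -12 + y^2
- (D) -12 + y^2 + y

Expanding (y + 3)*(y - 4):
= -y - 12 + y^2
A) -y - 12 + y^2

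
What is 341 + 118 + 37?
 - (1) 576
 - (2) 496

First: 341 + 118 = 459
Then: 459 + 37 = 496
2) 496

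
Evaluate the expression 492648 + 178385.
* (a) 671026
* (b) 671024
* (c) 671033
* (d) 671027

492648 + 178385 = 671033
c) 671033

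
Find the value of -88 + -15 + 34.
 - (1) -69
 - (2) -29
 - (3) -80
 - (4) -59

First: -88 + -15 = -103
Then: -103 + 34 = -69
1) -69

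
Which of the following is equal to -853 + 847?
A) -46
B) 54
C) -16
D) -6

-853 + 847 = -6
D) -6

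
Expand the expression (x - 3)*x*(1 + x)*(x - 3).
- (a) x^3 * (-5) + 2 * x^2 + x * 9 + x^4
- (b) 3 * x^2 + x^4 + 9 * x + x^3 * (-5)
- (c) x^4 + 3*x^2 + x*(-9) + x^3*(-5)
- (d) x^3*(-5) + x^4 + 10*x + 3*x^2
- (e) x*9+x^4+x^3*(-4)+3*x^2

Expanding (x - 3)*x*(1 + x)*(x - 3):
= 3 * x^2 + x^4 + 9 * x + x^3 * (-5)
b) 3 * x^2 + x^4 + 9 * x + x^3 * (-5)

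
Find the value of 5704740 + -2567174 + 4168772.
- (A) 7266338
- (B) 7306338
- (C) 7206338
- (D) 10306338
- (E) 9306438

First: 5704740 + -2567174 = 3137566
Then: 3137566 + 4168772 = 7306338
B) 7306338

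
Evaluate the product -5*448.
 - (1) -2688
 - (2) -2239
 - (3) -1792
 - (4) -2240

-5 * 448 = -2240
4) -2240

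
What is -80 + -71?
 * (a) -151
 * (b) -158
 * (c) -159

-80 + -71 = -151
a) -151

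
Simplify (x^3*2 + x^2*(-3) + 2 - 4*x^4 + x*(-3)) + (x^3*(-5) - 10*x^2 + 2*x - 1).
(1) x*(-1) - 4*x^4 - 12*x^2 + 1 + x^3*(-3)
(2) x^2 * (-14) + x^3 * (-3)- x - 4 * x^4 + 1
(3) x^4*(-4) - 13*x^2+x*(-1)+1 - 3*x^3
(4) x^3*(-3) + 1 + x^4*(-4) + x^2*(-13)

Adding the polynomials and combining like terms:
(x^3*2 + x^2*(-3) + 2 - 4*x^4 + x*(-3)) + (x^3*(-5) - 10*x^2 + 2*x - 1)
= x^4*(-4) - 13*x^2+x*(-1)+1 - 3*x^3
3) x^4*(-4) - 13*x^2+x*(-1)+1 - 3*x^3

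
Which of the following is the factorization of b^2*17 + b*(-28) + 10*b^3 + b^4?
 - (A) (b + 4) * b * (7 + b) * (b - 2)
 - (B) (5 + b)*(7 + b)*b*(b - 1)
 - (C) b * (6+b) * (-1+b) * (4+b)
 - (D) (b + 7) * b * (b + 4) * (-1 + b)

We need to factor b^2*17 + b*(-28) + 10*b^3 + b^4.
The factored form is (b + 7) * b * (b + 4) * (-1 + b).
D) (b + 7) * b * (b + 4) * (-1 + b)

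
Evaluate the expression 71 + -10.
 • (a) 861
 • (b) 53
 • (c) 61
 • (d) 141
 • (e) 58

71 + -10 = 61
c) 61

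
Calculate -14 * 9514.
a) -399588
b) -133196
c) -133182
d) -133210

-14 * 9514 = -133196
b) -133196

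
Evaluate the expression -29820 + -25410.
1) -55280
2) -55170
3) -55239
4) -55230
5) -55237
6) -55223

-29820 + -25410 = -55230
4) -55230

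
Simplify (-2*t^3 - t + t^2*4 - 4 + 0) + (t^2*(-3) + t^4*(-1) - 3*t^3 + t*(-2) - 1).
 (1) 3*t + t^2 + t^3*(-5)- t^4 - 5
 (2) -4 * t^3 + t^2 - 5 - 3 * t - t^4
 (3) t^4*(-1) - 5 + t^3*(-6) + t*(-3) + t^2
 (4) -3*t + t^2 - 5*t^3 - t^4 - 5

Adding the polynomials and combining like terms:
(-2*t^3 - t + t^2*4 - 4 + 0) + (t^2*(-3) + t^4*(-1) - 3*t^3 + t*(-2) - 1)
= -3*t + t^2 - 5*t^3 - t^4 - 5
4) -3*t + t^2 - 5*t^3 - t^4 - 5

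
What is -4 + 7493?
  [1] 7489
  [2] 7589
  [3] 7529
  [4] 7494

-4 + 7493 = 7489
1) 7489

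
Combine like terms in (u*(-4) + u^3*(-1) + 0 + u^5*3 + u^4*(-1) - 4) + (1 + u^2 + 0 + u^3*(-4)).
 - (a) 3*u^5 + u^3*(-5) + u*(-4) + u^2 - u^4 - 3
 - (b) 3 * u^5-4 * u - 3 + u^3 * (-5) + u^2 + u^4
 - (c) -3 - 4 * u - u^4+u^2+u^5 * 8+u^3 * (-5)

Adding the polynomials and combining like terms:
(u*(-4) + u^3*(-1) + 0 + u^5*3 + u^4*(-1) - 4) + (1 + u^2 + 0 + u^3*(-4))
= 3*u^5 + u^3*(-5) + u*(-4) + u^2 - u^4 - 3
a) 3*u^5 + u^3*(-5) + u*(-4) + u^2 - u^4 - 3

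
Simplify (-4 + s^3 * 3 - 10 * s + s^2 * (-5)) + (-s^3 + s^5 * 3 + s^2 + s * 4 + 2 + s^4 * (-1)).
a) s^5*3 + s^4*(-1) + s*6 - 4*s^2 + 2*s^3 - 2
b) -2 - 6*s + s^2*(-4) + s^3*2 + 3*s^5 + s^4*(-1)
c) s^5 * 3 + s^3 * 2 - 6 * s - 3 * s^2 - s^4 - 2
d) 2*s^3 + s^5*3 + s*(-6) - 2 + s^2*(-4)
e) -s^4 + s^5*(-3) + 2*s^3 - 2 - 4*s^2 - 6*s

Adding the polynomials and combining like terms:
(-4 + s^3*3 - 10*s + s^2*(-5)) + (-s^3 + s^5*3 + s^2 + s*4 + 2 + s^4*(-1))
= -2 - 6*s + s^2*(-4) + s^3*2 + 3*s^5 + s^4*(-1)
b) -2 - 6*s + s^2*(-4) + s^3*2 + 3*s^5 + s^4*(-1)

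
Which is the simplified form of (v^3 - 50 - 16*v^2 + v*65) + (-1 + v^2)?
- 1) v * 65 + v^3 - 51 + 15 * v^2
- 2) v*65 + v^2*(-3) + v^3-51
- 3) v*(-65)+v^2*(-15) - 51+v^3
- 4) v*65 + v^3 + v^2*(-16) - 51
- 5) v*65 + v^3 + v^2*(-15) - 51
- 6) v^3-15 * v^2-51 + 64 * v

Adding the polynomials and combining like terms:
(v^3 - 50 - 16*v^2 + v*65) + (-1 + v^2)
= v*65 + v^3 + v^2*(-15) - 51
5) v*65 + v^3 + v^2*(-15) - 51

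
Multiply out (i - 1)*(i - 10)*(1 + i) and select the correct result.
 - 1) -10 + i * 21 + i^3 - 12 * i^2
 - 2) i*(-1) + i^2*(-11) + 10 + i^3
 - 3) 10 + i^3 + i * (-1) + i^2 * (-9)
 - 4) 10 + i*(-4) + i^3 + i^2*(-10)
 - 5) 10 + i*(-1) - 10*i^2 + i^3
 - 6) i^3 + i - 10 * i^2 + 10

Expanding (i - 1)*(i - 10)*(1 + i):
= 10 + i*(-1) - 10*i^2 + i^3
5) 10 + i*(-1) - 10*i^2 + i^3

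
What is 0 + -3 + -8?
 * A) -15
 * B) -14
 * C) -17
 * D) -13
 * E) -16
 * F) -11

First: 0 + -3 = -3
Then: -3 + -8 = -11
F) -11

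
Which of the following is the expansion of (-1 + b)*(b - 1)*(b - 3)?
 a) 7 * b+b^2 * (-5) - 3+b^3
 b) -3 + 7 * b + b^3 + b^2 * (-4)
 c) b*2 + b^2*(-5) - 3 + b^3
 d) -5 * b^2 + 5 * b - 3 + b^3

Expanding (-1 + b)*(b - 1)*(b - 3):
= 7 * b+b^2 * (-5) - 3+b^3
a) 7 * b+b^2 * (-5) - 3+b^3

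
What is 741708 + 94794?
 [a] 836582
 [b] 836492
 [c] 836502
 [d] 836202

741708 + 94794 = 836502
c) 836502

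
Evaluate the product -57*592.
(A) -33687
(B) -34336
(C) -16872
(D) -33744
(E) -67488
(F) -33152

-57 * 592 = -33744
D) -33744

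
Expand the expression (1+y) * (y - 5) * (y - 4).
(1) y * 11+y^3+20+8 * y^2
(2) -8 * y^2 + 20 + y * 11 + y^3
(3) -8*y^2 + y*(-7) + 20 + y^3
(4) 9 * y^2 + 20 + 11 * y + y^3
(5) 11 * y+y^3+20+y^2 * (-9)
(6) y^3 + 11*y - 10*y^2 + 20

Expanding (1+y) * (y - 5) * (y - 4):
= -8 * y^2 + 20 + y * 11 + y^3
2) -8 * y^2 + 20 + y * 11 + y^3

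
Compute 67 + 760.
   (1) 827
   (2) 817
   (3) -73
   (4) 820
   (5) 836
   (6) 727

67 + 760 = 827
1) 827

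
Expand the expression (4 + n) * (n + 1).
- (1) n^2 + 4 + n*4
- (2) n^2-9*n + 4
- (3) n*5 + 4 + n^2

Expanding (4 + n) * (n + 1):
= n*5 + 4 + n^2
3) n*5 + 4 + n^2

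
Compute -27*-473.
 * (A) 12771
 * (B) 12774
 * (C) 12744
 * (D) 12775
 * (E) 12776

-27 * -473 = 12771
A) 12771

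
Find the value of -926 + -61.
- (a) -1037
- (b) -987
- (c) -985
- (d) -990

-926 + -61 = -987
b) -987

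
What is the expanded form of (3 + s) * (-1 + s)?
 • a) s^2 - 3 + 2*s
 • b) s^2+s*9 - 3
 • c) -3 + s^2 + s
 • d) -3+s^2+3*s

Expanding (3 + s) * (-1 + s):
= s^2 - 3 + 2*s
a) s^2 - 3 + 2*s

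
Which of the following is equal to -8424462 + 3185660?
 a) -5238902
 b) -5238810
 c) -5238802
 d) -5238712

-8424462 + 3185660 = -5238802
c) -5238802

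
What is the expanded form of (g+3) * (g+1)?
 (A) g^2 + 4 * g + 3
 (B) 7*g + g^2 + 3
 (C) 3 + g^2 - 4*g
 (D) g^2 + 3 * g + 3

Expanding (g+3) * (g+1):
= g^2 + 4 * g + 3
A) g^2 + 4 * g + 3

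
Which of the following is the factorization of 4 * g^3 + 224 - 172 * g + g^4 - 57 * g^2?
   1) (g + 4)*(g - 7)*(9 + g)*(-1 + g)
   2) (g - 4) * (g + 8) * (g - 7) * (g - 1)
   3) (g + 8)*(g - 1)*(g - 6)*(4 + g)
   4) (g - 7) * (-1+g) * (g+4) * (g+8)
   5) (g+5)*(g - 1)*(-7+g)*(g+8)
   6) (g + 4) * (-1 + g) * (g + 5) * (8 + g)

We need to factor 4 * g^3 + 224 - 172 * g + g^4 - 57 * g^2.
The factored form is (g - 7) * (-1+g) * (g+4) * (g+8).
4) (g - 7) * (-1+g) * (g+4) * (g+8)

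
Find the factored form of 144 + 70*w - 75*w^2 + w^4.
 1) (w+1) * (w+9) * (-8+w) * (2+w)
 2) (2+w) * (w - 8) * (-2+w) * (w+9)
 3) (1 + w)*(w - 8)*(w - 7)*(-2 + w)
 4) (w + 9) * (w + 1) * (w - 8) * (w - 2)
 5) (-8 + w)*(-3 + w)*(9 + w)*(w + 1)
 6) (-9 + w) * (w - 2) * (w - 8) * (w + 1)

We need to factor 144 + 70*w - 75*w^2 + w^4.
The factored form is (w + 9) * (w + 1) * (w - 8) * (w - 2).
4) (w + 9) * (w + 1) * (w - 8) * (w - 2)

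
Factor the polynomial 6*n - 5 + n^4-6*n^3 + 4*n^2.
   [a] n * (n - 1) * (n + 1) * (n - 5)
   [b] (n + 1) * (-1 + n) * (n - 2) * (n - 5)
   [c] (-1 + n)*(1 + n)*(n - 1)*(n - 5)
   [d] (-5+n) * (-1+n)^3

We need to factor 6*n - 5 + n^4-6*n^3 + 4*n^2.
The factored form is (-1 + n)*(1 + n)*(n - 1)*(n - 5).
c) (-1 + n)*(1 + n)*(n - 1)*(n - 5)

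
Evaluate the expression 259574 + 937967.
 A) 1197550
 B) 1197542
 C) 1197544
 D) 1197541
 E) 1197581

259574 + 937967 = 1197541
D) 1197541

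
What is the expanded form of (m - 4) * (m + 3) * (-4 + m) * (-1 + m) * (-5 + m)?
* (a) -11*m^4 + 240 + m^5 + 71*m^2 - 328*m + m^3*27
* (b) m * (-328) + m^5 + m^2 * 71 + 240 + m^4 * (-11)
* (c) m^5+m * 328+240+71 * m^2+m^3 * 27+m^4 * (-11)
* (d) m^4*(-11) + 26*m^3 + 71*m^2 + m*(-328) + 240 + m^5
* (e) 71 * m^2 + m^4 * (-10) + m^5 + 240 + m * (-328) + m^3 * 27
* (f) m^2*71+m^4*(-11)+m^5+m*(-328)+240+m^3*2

Expanding (m - 4) * (m + 3) * (-4 + m) * (-1 + m) * (-5 + m):
= -11*m^4 + 240 + m^5 + 71*m^2 - 328*m + m^3*27
a) -11*m^4 + 240 + m^5 + 71*m^2 - 328*m + m^3*27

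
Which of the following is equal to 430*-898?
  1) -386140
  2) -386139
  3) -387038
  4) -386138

430 * -898 = -386140
1) -386140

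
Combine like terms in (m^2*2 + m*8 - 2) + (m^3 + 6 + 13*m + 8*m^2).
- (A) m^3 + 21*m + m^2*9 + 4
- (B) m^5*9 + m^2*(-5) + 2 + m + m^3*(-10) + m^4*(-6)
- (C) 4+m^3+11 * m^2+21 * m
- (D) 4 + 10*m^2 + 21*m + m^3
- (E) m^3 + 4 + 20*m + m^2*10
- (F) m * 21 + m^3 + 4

Adding the polynomials and combining like terms:
(m^2*2 + m*8 - 2) + (m^3 + 6 + 13*m + 8*m^2)
= 4 + 10*m^2 + 21*m + m^3
D) 4 + 10*m^2 + 21*m + m^3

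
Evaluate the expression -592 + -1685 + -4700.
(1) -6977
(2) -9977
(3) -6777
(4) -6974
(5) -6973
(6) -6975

First: -592 + -1685 = -2277
Then: -2277 + -4700 = -6977
1) -6977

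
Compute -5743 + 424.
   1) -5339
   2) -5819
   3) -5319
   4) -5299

-5743 + 424 = -5319
3) -5319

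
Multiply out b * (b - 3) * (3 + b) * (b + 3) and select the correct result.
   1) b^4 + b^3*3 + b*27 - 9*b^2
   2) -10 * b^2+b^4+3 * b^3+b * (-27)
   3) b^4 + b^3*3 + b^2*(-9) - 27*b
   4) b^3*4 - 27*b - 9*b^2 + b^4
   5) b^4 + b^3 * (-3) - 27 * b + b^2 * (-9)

Expanding b * (b - 3) * (3 + b) * (b + 3):
= b^4 + b^3*3 + b^2*(-9) - 27*b
3) b^4 + b^3*3 + b^2*(-9) - 27*b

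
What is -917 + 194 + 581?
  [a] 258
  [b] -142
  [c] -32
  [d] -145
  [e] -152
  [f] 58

First: -917 + 194 = -723
Then: -723 + 581 = -142
b) -142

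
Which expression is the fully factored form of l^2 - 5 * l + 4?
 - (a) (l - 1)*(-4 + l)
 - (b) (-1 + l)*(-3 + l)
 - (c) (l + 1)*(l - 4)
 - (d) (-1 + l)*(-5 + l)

We need to factor l^2 - 5 * l + 4.
The factored form is (l - 1)*(-4 + l).
a) (l - 1)*(-4 + l)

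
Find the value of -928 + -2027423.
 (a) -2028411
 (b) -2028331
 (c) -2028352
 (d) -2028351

-928 + -2027423 = -2028351
d) -2028351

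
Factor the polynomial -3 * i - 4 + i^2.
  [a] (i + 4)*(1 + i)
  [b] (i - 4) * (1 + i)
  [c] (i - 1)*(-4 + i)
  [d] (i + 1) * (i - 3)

We need to factor -3 * i - 4 + i^2.
The factored form is (i - 4) * (1 + i).
b) (i - 4) * (1 + i)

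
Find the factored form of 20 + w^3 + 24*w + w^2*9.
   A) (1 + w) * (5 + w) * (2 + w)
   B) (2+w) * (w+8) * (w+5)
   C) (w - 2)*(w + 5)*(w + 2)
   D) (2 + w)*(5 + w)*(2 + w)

We need to factor 20 + w^3 + 24*w + w^2*9.
The factored form is (2 + w)*(5 + w)*(2 + w).
D) (2 + w)*(5 + w)*(2 + w)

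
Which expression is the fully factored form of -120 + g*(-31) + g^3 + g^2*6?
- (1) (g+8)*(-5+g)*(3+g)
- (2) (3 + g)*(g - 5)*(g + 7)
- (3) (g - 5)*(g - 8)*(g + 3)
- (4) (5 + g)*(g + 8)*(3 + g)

We need to factor -120 + g*(-31) + g^3 + g^2*6.
The factored form is (g+8)*(-5+g)*(3+g).
1) (g+8)*(-5+g)*(3+g)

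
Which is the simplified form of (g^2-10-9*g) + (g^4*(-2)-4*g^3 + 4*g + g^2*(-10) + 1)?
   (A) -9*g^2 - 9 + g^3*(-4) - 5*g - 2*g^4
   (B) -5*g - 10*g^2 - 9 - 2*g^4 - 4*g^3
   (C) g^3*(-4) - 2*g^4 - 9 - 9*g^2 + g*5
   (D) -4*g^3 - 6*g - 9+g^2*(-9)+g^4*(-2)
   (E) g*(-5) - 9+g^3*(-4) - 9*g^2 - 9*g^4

Adding the polynomials and combining like terms:
(g^2 - 10 - 9*g) + (g^4*(-2) - 4*g^3 + 4*g + g^2*(-10) + 1)
= -9*g^2 - 9 + g^3*(-4) - 5*g - 2*g^4
A) -9*g^2 - 9 + g^3*(-4) - 5*g - 2*g^4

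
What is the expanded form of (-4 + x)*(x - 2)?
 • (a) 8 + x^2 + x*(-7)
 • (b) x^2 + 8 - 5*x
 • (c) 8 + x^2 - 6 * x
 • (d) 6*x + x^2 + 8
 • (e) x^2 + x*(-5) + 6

Expanding (-4 + x)*(x - 2):
= 8 + x^2 - 6 * x
c) 8 + x^2 - 6 * x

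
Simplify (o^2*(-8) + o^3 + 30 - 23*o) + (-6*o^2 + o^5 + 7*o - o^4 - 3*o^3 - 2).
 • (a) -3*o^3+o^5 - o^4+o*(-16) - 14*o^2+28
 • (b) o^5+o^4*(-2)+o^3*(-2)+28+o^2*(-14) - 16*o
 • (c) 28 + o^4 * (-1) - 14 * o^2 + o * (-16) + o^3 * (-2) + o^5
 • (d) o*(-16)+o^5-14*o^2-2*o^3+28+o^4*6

Adding the polynomials and combining like terms:
(o^2*(-8) + o^3 + 30 - 23*o) + (-6*o^2 + o^5 + 7*o - o^4 - 3*o^3 - 2)
= 28 + o^4 * (-1) - 14 * o^2 + o * (-16) + o^3 * (-2) + o^5
c) 28 + o^4 * (-1) - 14 * o^2 + o * (-16) + o^3 * (-2) + o^5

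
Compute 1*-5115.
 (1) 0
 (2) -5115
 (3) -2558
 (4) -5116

1 * -5115 = -5115
2) -5115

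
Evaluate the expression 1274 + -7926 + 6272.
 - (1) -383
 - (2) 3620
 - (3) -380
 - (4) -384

First: 1274 + -7926 = -6652
Then: -6652 + 6272 = -380
3) -380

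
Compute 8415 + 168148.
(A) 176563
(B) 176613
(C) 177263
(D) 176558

8415 + 168148 = 176563
A) 176563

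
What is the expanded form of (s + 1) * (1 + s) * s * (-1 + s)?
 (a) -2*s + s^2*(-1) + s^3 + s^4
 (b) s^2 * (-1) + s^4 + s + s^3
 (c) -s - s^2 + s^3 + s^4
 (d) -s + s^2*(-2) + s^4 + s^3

Expanding (s + 1) * (1 + s) * s * (-1 + s):
= -s - s^2 + s^3 + s^4
c) -s - s^2 + s^3 + s^4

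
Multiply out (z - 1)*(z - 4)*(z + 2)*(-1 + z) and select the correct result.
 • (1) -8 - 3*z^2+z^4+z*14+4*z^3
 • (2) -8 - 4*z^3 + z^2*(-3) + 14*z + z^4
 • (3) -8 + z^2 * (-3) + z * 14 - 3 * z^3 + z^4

Expanding (z - 1)*(z - 4)*(z + 2)*(-1 + z):
= -8 - 4*z^3 + z^2*(-3) + 14*z + z^4
2) -8 - 4*z^3 + z^2*(-3) + 14*z + z^4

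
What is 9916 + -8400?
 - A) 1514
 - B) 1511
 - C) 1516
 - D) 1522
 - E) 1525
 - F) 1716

9916 + -8400 = 1516
C) 1516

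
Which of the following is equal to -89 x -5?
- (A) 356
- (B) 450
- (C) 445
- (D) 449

-89 * -5 = 445
C) 445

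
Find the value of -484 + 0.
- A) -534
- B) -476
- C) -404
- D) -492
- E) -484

-484 + 0 = -484
E) -484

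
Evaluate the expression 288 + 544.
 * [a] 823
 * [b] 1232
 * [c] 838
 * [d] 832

288 + 544 = 832
d) 832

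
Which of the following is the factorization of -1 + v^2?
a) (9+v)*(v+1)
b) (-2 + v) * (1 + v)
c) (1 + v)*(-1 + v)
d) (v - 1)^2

We need to factor -1 + v^2.
The factored form is (1 + v)*(-1 + v).
c) (1 + v)*(-1 + v)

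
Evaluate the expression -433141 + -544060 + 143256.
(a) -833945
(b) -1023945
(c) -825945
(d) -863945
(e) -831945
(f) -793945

First: -433141 + -544060 = -977201
Then: -977201 + 143256 = -833945
a) -833945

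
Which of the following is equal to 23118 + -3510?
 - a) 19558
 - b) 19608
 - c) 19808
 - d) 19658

23118 + -3510 = 19608
b) 19608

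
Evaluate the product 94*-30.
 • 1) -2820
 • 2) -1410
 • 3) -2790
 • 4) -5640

94 * -30 = -2820
1) -2820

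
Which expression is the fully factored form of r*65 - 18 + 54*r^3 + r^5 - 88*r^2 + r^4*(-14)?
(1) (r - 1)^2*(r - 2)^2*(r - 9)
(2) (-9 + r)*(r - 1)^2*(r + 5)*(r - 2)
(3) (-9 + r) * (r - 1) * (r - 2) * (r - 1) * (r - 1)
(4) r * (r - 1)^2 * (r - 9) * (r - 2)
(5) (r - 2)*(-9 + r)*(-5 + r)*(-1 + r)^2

We need to factor r*65 - 18 + 54*r^3 + r^5 - 88*r^2 + r^4*(-14).
The factored form is (-9 + r) * (r - 1) * (r - 2) * (r - 1) * (r - 1).
3) (-9 + r) * (r - 1) * (r - 2) * (r - 1) * (r - 1)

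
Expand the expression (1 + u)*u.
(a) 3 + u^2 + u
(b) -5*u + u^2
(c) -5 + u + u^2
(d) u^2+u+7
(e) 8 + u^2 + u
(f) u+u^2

Expanding (1 + u)*u:
= u+u^2
f) u+u^2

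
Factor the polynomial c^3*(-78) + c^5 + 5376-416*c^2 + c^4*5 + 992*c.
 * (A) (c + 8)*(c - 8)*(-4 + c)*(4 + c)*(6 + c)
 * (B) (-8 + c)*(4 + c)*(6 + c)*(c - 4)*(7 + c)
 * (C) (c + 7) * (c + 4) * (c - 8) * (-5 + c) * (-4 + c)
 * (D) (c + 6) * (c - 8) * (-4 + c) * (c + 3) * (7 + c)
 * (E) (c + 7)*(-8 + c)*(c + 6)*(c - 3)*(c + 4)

We need to factor c^3*(-78) + c^5 + 5376-416*c^2 + c^4*5 + 992*c.
The factored form is (-8 + c)*(4 + c)*(6 + c)*(c - 4)*(7 + c).
B) (-8 + c)*(4 + c)*(6 + c)*(c - 4)*(7 + c)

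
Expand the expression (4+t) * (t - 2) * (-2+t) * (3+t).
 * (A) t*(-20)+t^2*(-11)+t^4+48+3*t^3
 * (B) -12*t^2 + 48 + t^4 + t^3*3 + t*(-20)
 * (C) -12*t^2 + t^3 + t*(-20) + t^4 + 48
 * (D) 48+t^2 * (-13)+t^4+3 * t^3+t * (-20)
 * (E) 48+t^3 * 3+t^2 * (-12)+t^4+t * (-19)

Expanding (4+t) * (t - 2) * (-2+t) * (3+t):
= -12*t^2 + 48 + t^4 + t^3*3 + t*(-20)
B) -12*t^2 + 48 + t^4 + t^3*3 + t*(-20)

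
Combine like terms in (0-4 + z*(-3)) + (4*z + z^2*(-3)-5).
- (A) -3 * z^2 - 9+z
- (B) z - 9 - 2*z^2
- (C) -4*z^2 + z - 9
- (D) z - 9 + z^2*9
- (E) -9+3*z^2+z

Adding the polynomials and combining like terms:
(0 - 4 + z*(-3)) + (4*z + z^2*(-3) - 5)
= -3 * z^2 - 9+z
A) -3 * z^2 - 9+z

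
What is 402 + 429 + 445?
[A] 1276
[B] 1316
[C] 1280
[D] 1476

First: 402 + 429 = 831
Then: 831 + 445 = 1276
A) 1276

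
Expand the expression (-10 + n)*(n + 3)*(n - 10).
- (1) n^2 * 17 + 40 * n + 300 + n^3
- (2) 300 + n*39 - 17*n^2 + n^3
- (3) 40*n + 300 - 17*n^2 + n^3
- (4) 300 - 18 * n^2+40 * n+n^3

Expanding (-10 + n)*(n + 3)*(n - 10):
= 40*n + 300 - 17*n^2 + n^3
3) 40*n + 300 - 17*n^2 + n^3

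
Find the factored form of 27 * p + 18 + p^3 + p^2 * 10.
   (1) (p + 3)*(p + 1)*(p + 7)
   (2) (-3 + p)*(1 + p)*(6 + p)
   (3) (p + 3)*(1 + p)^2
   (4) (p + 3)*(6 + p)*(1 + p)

We need to factor 27 * p + 18 + p^3 + p^2 * 10.
The factored form is (p + 3)*(6 + p)*(1 + p).
4) (p + 3)*(6 + p)*(1 + p)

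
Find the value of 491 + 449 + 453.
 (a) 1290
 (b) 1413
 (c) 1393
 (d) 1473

First: 491 + 449 = 940
Then: 940 + 453 = 1393
c) 1393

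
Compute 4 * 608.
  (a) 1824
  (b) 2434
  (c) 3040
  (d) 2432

4 * 608 = 2432
d) 2432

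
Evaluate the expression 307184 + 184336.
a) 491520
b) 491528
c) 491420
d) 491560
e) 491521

307184 + 184336 = 491520
a) 491520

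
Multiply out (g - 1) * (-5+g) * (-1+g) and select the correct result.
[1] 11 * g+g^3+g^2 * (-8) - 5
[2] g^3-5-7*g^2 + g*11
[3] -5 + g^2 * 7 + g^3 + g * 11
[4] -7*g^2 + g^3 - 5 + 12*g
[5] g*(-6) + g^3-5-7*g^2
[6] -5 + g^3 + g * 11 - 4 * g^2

Expanding (g - 1) * (-5+g) * (-1+g):
= g^3-5-7*g^2 + g*11
2) g^3-5-7*g^2 + g*11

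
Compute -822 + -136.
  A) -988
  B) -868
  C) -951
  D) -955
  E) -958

-822 + -136 = -958
E) -958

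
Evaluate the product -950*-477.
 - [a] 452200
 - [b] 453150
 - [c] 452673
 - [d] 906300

-950 * -477 = 453150
b) 453150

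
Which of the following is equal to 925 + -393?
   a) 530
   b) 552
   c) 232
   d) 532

925 + -393 = 532
d) 532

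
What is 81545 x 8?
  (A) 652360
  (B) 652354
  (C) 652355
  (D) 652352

81545 * 8 = 652360
A) 652360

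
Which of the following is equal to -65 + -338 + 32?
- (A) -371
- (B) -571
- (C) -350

First: -65 + -338 = -403
Then: -403 + 32 = -371
A) -371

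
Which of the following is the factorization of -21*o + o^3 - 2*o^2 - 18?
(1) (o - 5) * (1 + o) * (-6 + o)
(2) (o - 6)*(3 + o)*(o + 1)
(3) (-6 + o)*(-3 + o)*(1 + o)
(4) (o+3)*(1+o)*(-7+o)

We need to factor -21*o + o^3 - 2*o^2 - 18.
The factored form is (o - 6)*(3 + o)*(o + 1).
2) (o - 6)*(3 + o)*(o + 1)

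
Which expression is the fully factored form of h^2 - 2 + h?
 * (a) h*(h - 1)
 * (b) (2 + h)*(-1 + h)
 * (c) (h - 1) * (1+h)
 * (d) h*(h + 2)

We need to factor h^2 - 2 + h.
The factored form is (2 + h)*(-1 + h).
b) (2 + h)*(-1 + h)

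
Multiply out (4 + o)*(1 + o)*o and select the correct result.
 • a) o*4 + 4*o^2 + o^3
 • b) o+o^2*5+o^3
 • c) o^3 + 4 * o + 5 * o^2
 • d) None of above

Expanding (4 + o)*(1 + o)*o:
= o^3 + 4 * o + 5 * o^2
c) o^3 + 4 * o + 5 * o^2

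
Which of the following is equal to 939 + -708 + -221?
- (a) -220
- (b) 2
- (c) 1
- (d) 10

First: 939 + -708 = 231
Then: 231 + -221 = 10
d) 10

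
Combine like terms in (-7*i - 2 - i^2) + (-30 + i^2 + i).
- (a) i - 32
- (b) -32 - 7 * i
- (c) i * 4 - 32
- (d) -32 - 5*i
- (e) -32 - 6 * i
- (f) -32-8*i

Adding the polynomials and combining like terms:
(-7*i - 2 - i^2) + (-30 + i^2 + i)
= -32 - 6 * i
e) -32 - 6 * i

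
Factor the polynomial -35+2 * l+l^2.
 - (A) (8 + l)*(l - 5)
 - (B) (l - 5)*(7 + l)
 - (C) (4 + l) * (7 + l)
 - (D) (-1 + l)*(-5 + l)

We need to factor -35+2 * l+l^2.
The factored form is (l - 5)*(7 + l).
B) (l - 5)*(7 + l)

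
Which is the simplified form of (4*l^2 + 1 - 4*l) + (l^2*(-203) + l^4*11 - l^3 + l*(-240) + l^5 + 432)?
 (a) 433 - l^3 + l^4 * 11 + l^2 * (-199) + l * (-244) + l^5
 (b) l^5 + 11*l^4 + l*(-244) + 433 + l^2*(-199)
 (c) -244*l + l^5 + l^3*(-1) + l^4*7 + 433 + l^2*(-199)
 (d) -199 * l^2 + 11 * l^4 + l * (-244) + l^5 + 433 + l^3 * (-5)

Adding the polynomials and combining like terms:
(4*l^2 + 1 - 4*l) + (l^2*(-203) + l^4*11 - l^3 + l*(-240) + l^5 + 432)
= 433 - l^3 + l^4 * 11 + l^2 * (-199) + l * (-244) + l^5
a) 433 - l^3 + l^4 * 11 + l^2 * (-199) + l * (-244) + l^5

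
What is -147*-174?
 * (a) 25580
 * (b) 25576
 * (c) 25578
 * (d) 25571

-147 * -174 = 25578
c) 25578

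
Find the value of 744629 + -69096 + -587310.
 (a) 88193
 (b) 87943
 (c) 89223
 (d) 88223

First: 744629 + -69096 = 675533
Then: 675533 + -587310 = 88223
d) 88223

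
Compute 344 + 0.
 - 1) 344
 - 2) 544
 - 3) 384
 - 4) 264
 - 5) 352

344 + 0 = 344
1) 344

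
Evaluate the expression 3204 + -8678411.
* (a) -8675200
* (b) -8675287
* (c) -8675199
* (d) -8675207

3204 + -8678411 = -8675207
d) -8675207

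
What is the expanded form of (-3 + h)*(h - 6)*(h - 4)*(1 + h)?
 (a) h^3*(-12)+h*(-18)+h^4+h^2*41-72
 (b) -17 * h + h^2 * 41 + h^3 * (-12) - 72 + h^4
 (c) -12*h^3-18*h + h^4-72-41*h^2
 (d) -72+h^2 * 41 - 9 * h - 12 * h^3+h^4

Expanding (-3 + h)*(h - 6)*(h - 4)*(1 + h):
= h^3*(-12)+h*(-18)+h^4+h^2*41-72
a) h^3*(-12)+h*(-18)+h^4+h^2*41-72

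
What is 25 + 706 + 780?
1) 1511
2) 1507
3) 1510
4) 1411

First: 25 + 706 = 731
Then: 731 + 780 = 1511
1) 1511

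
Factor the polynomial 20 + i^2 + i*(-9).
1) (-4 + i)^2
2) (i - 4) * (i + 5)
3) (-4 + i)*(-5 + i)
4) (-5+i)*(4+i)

We need to factor 20 + i^2 + i*(-9).
The factored form is (-4 + i)*(-5 + i).
3) (-4 + i)*(-5 + i)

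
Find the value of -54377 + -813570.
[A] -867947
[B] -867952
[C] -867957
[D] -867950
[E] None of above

-54377 + -813570 = -867947
A) -867947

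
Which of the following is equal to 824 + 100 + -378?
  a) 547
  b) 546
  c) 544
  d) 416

First: 824 + 100 = 924
Then: 924 + -378 = 546
b) 546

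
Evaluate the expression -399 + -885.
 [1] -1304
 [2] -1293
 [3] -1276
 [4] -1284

-399 + -885 = -1284
4) -1284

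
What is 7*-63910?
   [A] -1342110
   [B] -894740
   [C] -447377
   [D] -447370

7 * -63910 = -447370
D) -447370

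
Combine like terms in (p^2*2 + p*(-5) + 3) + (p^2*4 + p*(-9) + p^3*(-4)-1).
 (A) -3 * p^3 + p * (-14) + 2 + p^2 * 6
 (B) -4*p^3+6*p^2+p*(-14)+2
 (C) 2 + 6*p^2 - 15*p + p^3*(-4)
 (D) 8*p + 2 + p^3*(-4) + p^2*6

Adding the polynomials and combining like terms:
(p^2*2 + p*(-5) + 3) + (p^2*4 + p*(-9) + p^3*(-4) - 1)
= -4*p^3+6*p^2+p*(-14)+2
B) -4*p^3+6*p^2+p*(-14)+2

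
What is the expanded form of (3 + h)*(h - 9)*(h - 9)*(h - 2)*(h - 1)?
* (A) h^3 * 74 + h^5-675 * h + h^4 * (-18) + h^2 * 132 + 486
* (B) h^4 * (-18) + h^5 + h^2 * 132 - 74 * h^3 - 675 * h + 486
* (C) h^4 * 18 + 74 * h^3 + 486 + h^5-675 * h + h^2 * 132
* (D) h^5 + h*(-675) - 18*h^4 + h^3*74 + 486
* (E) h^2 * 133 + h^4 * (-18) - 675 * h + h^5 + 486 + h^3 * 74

Expanding (3 + h)*(h - 9)*(h - 9)*(h - 2)*(h - 1):
= h^3 * 74 + h^5-675 * h + h^4 * (-18) + h^2 * 132 + 486
A) h^3 * 74 + h^5-675 * h + h^4 * (-18) + h^2 * 132 + 486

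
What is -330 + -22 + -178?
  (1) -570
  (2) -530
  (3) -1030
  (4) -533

First: -330 + -22 = -352
Then: -352 + -178 = -530
2) -530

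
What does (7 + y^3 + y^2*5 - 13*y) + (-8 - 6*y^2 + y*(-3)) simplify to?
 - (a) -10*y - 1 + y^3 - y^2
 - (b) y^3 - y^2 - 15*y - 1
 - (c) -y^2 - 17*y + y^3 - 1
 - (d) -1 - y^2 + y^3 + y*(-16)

Adding the polynomials and combining like terms:
(7 + y^3 + y^2*5 - 13*y) + (-8 - 6*y^2 + y*(-3))
= -1 - y^2 + y^3 + y*(-16)
d) -1 - y^2 + y^3 + y*(-16)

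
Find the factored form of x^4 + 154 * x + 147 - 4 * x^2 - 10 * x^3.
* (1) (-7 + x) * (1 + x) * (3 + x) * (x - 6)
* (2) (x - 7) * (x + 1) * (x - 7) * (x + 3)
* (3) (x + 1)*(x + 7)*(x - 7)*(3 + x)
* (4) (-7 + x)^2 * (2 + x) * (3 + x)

We need to factor x^4 + 154 * x + 147 - 4 * x^2 - 10 * x^3.
The factored form is (x - 7) * (x + 1) * (x - 7) * (x + 3).
2) (x - 7) * (x + 1) * (x - 7) * (x + 3)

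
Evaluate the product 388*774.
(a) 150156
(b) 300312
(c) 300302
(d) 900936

388 * 774 = 300312
b) 300312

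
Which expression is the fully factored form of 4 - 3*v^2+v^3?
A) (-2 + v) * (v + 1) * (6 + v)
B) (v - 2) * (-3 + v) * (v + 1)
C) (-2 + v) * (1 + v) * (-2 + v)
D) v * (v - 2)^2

We need to factor 4 - 3*v^2+v^3.
The factored form is (-2 + v) * (1 + v) * (-2 + v).
C) (-2 + v) * (1 + v) * (-2 + v)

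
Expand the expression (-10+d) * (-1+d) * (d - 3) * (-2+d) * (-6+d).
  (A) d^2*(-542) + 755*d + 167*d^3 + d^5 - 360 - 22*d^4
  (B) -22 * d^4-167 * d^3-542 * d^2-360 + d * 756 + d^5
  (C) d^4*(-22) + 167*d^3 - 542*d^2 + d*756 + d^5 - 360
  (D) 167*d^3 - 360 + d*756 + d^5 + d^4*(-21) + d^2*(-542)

Expanding (-10+d) * (-1+d) * (d - 3) * (-2+d) * (-6+d):
= d^4*(-22) + 167*d^3 - 542*d^2 + d*756 + d^5 - 360
C) d^4*(-22) + 167*d^3 - 542*d^2 + d*756 + d^5 - 360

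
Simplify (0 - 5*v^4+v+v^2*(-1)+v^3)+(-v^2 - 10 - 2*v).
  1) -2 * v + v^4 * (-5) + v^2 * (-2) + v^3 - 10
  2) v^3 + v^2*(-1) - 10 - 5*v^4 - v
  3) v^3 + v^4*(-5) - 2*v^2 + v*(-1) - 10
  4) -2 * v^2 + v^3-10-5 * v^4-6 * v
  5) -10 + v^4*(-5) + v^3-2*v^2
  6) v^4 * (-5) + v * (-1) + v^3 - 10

Adding the polynomials and combining like terms:
(0 - 5*v^4 + v + v^2*(-1) + v^3) + (-v^2 - 10 - 2*v)
= v^3 + v^4*(-5) - 2*v^2 + v*(-1) - 10
3) v^3 + v^4*(-5) - 2*v^2 + v*(-1) - 10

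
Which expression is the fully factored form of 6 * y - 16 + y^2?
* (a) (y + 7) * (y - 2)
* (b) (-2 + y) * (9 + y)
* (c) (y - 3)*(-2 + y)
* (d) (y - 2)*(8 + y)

We need to factor 6 * y - 16 + y^2.
The factored form is (y - 2)*(8 + y).
d) (y - 2)*(8 + y)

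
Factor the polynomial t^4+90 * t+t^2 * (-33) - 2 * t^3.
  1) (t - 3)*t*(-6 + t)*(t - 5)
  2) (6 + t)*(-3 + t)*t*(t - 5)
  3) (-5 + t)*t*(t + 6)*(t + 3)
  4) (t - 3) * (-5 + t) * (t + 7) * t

We need to factor t^4+90 * t+t^2 * (-33) - 2 * t^3.
The factored form is (6 + t)*(-3 + t)*t*(t - 5).
2) (6 + t)*(-3 + t)*t*(t - 5)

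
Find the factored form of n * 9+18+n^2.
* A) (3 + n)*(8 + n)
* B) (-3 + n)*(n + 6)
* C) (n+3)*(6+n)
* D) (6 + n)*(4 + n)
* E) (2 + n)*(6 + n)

We need to factor n * 9+18+n^2.
The factored form is (n+3)*(6+n).
C) (n+3)*(6+n)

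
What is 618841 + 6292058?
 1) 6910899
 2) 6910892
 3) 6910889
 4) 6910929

618841 + 6292058 = 6910899
1) 6910899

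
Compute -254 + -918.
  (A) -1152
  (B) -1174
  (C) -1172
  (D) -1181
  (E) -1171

-254 + -918 = -1172
C) -1172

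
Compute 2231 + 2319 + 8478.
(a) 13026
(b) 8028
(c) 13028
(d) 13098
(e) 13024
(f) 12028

First: 2231 + 2319 = 4550
Then: 4550 + 8478 = 13028
c) 13028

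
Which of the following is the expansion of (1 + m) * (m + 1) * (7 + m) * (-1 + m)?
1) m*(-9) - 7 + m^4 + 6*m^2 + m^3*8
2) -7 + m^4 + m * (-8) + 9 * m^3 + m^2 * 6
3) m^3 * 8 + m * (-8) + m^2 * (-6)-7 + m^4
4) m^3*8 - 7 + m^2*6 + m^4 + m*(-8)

Expanding (1 + m) * (m + 1) * (7 + m) * (-1 + m):
= m^3*8 - 7 + m^2*6 + m^4 + m*(-8)
4) m^3*8 - 7 + m^2*6 + m^4 + m*(-8)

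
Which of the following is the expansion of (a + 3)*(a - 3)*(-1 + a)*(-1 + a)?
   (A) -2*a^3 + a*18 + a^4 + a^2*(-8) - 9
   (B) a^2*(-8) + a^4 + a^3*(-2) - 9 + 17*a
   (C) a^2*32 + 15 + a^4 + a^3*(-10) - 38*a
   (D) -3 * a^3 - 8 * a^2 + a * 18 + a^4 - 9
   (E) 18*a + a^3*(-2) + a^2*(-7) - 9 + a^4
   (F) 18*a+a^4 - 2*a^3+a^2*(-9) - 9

Expanding (a + 3)*(a - 3)*(-1 + a)*(-1 + a):
= -2*a^3 + a*18 + a^4 + a^2*(-8) - 9
A) -2*a^3 + a*18 + a^4 + a^2*(-8) - 9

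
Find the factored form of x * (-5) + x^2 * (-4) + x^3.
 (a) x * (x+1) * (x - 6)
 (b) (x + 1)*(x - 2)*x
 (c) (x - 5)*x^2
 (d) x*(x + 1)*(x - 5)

We need to factor x * (-5) + x^2 * (-4) + x^3.
The factored form is x*(x + 1)*(x - 5).
d) x*(x + 1)*(x - 5)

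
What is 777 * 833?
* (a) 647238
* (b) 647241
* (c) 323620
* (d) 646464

777 * 833 = 647241
b) 647241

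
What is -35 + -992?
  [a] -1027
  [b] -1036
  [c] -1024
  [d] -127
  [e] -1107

-35 + -992 = -1027
a) -1027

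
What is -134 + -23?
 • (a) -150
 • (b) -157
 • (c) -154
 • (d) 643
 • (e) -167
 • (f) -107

-134 + -23 = -157
b) -157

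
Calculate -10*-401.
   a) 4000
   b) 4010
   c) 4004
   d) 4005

-10 * -401 = 4010
b) 4010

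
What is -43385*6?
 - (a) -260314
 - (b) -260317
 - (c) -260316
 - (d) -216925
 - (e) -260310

-43385 * 6 = -260310
e) -260310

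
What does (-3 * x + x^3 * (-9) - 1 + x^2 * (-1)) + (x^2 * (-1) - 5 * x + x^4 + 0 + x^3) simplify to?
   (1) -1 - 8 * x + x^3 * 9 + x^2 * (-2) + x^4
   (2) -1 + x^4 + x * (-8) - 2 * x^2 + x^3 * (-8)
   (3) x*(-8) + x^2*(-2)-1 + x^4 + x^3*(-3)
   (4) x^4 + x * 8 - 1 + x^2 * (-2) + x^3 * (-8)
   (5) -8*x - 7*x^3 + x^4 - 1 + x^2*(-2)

Adding the polynomials and combining like terms:
(-3*x + x^3*(-9) - 1 + x^2*(-1)) + (x^2*(-1) - 5*x + x^4 + 0 + x^3)
= -1 + x^4 + x * (-8) - 2 * x^2 + x^3 * (-8)
2) -1 + x^4 + x * (-8) - 2 * x^2 + x^3 * (-8)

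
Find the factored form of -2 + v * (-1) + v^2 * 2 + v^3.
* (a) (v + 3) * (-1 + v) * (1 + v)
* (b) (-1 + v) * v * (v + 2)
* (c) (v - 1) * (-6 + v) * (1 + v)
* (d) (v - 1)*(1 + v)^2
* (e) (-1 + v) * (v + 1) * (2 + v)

We need to factor -2 + v * (-1) + v^2 * 2 + v^3.
The factored form is (-1 + v) * (v + 1) * (2 + v).
e) (-1 + v) * (v + 1) * (2 + v)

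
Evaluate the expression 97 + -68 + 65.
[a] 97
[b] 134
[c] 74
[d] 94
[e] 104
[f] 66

First: 97 + -68 = 29
Then: 29 + 65 = 94
d) 94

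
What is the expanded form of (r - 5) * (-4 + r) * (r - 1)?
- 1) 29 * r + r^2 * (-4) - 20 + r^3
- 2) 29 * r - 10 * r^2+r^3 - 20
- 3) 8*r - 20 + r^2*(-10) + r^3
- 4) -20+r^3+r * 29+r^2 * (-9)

Expanding (r - 5) * (-4 + r) * (r - 1):
= 29 * r - 10 * r^2+r^3 - 20
2) 29 * r - 10 * r^2+r^3 - 20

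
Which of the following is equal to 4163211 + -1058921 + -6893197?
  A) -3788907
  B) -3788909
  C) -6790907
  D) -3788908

First: 4163211 + -1058921 = 3104290
Then: 3104290 + -6893197 = -3788907
A) -3788907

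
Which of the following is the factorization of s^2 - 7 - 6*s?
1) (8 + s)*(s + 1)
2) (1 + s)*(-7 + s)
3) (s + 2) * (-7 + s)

We need to factor s^2 - 7 - 6*s.
The factored form is (1 + s)*(-7 + s).
2) (1 + s)*(-7 + s)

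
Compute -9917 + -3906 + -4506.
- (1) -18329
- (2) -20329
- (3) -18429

First: -9917 + -3906 = -13823
Then: -13823 + -4506 = -18329
1) -18329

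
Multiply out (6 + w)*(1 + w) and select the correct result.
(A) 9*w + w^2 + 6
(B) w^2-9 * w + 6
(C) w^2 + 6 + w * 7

Expanding (6 + w)*(1 + w):
= w^2 + 6 + w * 7
C) w^2 + 6 + w * 7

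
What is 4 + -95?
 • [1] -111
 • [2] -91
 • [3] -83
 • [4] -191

4 + -95 = -91
2) -91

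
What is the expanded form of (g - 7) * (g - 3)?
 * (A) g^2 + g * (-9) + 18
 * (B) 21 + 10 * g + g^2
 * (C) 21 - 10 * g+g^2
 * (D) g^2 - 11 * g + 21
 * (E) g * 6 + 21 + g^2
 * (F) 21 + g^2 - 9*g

Expanding (g - 7) * (g - 3):
= 21 - 10 * g+g^2
C) 21 - 10 * g+g^2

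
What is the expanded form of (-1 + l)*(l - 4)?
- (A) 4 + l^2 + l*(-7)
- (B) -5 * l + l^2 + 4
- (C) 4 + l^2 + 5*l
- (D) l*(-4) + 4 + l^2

Expanding (-1 + l)*(l - 4):
= -5 * l + l^2 + 4
B) -5 * l + l^2 + 4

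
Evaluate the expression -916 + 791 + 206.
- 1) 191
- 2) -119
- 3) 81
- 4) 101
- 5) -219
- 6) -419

First: -916 + 791 = -125
Then: -125 + 206 = 81
3) 81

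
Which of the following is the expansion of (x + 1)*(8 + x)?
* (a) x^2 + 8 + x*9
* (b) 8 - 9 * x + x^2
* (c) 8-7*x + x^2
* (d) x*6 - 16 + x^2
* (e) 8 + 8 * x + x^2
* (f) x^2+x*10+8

Expanding (x + 1)*(8 + x):
= x^2 + 8 + x*9
a) x^2 + 8 + x*9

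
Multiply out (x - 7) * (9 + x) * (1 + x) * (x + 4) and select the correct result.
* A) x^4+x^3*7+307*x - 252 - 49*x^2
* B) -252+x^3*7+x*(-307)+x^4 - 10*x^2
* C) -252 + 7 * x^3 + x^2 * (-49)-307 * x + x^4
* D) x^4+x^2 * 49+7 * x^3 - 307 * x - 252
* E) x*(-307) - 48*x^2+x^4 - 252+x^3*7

Expanding (x - 7) * (9 + x) * (1 + x) * (x + 4):
= -252 + 7 * x^3 + x^2 * (-49)-307 * x + x^4
C) -252 + 7 * x^3 + x^2 * (-49)-307 * x + x^4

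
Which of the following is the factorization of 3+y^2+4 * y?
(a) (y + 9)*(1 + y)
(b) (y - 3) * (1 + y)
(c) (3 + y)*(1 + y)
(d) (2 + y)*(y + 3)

We need to factor 3+y^2+4 * y.
The factored form is (3 + y)*(1 + y).
c) (3 + y)*(1 + y)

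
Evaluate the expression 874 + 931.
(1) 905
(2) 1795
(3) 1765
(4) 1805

874 + 931 = 1805
4) 1805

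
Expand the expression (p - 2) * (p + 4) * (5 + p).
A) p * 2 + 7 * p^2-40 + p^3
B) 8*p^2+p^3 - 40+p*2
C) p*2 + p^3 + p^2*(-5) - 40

Expanding (p - 2) * (p + 4) * (5 + p):
= p * 2 + 7 * p^2-40 + p^3
A) p * 2 + 7 * p^2-40 + p^3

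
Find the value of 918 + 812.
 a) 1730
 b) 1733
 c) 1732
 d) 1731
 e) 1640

918 + 812 = 1730
a) 1730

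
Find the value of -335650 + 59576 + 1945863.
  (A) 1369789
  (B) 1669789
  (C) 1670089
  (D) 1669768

First: -335650 + 59576 = -276074
Then: -276074 + 1945863 = 1669789
B) 1669789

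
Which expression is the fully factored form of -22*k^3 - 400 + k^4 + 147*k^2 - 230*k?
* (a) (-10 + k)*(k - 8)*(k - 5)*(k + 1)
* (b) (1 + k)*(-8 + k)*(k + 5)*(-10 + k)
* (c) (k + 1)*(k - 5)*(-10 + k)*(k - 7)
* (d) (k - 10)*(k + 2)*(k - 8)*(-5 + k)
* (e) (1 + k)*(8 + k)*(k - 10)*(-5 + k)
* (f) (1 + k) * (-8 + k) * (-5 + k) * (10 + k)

We need to factor -22*k^3 - 400 + k^4 + 147*k^2 - 230*k.
The factored form is (-10 + k)*(k - 8)*(k - 5)*(k + 1).
a) (-10 + k)*(k - 8)*(k - 5)*(k + 1)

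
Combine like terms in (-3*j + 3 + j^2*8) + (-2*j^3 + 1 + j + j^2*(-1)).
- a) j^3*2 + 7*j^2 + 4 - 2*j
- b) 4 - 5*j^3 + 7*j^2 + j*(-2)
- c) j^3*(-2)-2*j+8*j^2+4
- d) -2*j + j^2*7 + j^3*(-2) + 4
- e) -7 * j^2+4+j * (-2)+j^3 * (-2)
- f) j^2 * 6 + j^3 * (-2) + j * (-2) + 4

Adding the polynomials and combining like terms:
(-3*j + 3 + j^2*8) + (-2*j^3 + 1 + j + j^2*(-1))
= -2*j + j^2*7 + j^3*(-2) + 4
d) -2*j + j^2*7 + j^3*(-2) + 4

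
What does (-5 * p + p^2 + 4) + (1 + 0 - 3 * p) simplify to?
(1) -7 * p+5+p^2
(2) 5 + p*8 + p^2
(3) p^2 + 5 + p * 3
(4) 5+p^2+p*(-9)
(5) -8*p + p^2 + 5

Adding the polynomials and combining like terms:
(-5*p + p^2 + 4) + (1 + 0 - 3*p)
= -8*p + p^2 + 5
5) -8*p + p^2 + 5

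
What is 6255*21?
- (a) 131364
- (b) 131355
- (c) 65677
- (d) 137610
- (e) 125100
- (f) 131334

6255 * 21 = 131355
b) 131355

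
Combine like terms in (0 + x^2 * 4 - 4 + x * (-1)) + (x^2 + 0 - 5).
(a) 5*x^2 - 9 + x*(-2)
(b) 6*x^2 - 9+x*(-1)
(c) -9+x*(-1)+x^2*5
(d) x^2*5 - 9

Adding the polynomials and combining like terms:
(0 + x^2*4 - 4 + x*(-1)) + (x^2 + 0 - 5)
= -9+x*(-1)+x^2*5
c) -9+x*(-1)+x^2*5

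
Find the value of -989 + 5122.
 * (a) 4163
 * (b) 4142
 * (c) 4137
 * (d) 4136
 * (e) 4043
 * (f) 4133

-989 + 5122 = 4133
f) 4133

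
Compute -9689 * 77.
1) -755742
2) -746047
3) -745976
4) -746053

-9689 * 77 = -746053
4) -746053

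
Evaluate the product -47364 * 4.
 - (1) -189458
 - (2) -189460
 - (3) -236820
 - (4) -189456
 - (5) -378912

-47364 * 4 = -189456
4) -189456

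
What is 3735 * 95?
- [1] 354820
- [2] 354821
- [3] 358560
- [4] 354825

3735 * 95 = 354825
4) 354825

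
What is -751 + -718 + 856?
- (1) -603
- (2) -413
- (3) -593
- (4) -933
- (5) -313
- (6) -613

First: -751 + -718 = -1469
Then: -1469 + 856 = -613
6) -613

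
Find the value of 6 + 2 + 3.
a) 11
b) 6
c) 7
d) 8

First: 6 + 2 = 8
Then: 8 + 3 = 11
a) 11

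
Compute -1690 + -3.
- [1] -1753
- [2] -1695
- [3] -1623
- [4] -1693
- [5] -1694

-1690 + -3 = -1693
4) -1693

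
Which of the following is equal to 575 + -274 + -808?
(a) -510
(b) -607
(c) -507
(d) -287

First: 575 + -274 = 301
Then: 301 + -808 = -507
c) -507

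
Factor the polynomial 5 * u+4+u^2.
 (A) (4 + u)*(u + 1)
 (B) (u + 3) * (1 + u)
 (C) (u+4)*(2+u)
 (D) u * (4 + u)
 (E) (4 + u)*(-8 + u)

We need to factor 5 * u+4+u^2.
The factored form is (4 + u)*(u + 1).
A) (4 + u)*(u + 1)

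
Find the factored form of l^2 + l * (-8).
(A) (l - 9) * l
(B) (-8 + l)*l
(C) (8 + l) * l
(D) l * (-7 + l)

We need to factor l^2 + l * (-8).
The factored form is (-8 + l)*l.
B) (-8 + l)*l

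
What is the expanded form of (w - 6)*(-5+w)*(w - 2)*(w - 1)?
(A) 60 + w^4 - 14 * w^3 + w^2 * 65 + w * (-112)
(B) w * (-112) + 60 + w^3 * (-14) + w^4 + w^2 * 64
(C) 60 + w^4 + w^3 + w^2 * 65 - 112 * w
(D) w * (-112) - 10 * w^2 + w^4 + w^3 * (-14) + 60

Expanding (w - 6)*(-5+w)*(w - 2)*(w - 1):
= 60 + w^4 - 14 * w^3 + w^2 * 65 + w * (-112)
A) 60 + w^4 - 14 * w^3 + w^2 * 65 + w * (-112)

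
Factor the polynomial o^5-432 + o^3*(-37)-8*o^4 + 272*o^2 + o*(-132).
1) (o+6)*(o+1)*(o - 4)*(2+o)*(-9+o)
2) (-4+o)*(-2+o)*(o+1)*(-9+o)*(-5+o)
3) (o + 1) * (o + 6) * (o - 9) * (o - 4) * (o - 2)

We need to factor o^5-432 + o^3*(-37)-8*o^4 + 272*o^2 + o*(-132).
The factored form is (o + 1) * (o + 6) * (o - 9) * (o - 4) * (o - 2).
3) (o + 1) * (o + 6) * (o - 9) * (o - 4) * (o - 2)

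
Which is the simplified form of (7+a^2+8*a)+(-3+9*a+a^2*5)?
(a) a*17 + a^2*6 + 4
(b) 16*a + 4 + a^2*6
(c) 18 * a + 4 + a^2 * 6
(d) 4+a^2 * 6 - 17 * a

Adding the polynomials and combining like terms:
(7 + a^2 + 8*a) + (-3 + 9*a + a^2*5)
= a*17 + a^2*6 + 4
a) a*17 + a^2*6 + 4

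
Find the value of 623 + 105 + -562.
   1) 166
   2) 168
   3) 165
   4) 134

First: 623 + 105 = 728
Then: 728 + -562 = 166
1) 166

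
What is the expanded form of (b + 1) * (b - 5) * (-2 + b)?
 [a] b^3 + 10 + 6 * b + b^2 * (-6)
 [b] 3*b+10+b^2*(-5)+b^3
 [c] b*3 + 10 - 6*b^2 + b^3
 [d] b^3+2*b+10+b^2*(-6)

Expanding (b + 1) * (b - 5) * (-2 + b):
= b*3 + 10 - 6*b^2 + b^3
c) b*3 + 10 - 6*b^2 + b^3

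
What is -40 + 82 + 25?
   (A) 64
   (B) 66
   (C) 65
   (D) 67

First: -40 + 82 = 42
Then: 42 + 25 = 67
D) 67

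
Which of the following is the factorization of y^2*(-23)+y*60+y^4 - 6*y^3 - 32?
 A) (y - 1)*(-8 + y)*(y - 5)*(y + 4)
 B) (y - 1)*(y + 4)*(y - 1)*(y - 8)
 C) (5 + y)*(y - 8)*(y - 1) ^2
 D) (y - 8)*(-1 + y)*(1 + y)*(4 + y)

We need to factor y^2*(-23)+y*60+y^4 - 6*y^3 - 32.
The factored form is (y - 1)*(y + 4)*(y - 1)*(y - 8).
B) (y - 1)*(y + 4)*(y - 1)*(y - 8)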